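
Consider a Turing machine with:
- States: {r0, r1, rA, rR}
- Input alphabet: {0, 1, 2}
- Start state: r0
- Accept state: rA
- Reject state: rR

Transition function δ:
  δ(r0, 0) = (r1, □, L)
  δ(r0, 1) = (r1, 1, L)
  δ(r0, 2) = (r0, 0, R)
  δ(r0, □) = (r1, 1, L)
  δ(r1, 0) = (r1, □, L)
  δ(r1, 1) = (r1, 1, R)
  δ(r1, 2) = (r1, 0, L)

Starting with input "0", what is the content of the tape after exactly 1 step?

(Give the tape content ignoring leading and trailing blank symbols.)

Execution trace:
Initial: [r0]0
Step 1: δ(r0, 0) = (r1, □, L) → [r1]□□

No transition is defined for δ(r1, □). By convention the machine halts and rejects.

After 1 step, the tape (ignoring leading/trailing blanks) is: □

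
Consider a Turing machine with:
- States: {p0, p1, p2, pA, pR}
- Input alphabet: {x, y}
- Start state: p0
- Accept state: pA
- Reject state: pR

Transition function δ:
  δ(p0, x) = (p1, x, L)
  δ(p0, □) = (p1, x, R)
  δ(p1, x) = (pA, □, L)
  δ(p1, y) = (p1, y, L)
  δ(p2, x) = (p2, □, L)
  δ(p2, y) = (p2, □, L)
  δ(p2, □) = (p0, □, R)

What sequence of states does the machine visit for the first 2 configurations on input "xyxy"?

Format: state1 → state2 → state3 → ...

Execution trace:
Initial: [p0]xyxy
Step 1: δ(p0, x) = (p1, x, L) → [p1]□xyxy

No transition is defined for δ(p1, □). By convention the machine halts and rejects.

State sequence: p0 → p1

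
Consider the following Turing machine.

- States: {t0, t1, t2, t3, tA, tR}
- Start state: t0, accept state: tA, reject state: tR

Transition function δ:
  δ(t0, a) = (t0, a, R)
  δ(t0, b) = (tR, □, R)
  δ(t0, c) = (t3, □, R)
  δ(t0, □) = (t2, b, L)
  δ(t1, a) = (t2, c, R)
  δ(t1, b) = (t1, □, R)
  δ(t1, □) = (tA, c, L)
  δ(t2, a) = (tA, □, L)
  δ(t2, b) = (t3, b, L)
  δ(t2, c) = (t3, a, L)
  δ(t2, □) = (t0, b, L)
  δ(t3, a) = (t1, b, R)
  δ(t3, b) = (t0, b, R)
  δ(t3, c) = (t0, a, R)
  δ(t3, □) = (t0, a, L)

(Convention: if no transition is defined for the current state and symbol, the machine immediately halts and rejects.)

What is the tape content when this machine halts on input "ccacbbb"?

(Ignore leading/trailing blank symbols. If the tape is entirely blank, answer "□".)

Execution trace:
Initial: [t0]ccacbbb
Step 1: δ(t0, c) = (t3, □, R) → □[t3]cacbbb
Step 2: δ(t3, c) = (t0, a, R) → □a[t0]acbbb
Step 3: δ(t0, a) = (t0, a, R) → □aa[t0]cbbb
Step 4: δ(t0, c) = (t3, □, R) → □aa□[t3]bbb
Step 5: δ(t3, b) = (t0, b, R) → □aa□b[t0]bb
Step 6: δ(t0, b) = (tR, □, R) → □aa□b□[tR]b

The machine reaches the reject state tR and halts.

Final tape (ignoring leading/trailing blanks): aa□b□b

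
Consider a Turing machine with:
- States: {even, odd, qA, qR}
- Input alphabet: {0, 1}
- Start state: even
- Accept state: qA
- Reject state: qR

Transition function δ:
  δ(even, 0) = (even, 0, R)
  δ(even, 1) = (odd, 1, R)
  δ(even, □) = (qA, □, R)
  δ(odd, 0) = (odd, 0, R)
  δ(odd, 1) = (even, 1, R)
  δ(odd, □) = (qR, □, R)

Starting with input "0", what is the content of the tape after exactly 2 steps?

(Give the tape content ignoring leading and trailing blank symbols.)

Execution trace:
Initial: [even]0
Step 1: δ(even, 0) = (even, 0, R) → 0[even]□
Step 2: δ(even, □) = (qA, □, R) → 0□[qA]□

The machine reaches the accept state qA and halts.

After 2 steps, the tape (ignoring leading/trailing blanks) is: 0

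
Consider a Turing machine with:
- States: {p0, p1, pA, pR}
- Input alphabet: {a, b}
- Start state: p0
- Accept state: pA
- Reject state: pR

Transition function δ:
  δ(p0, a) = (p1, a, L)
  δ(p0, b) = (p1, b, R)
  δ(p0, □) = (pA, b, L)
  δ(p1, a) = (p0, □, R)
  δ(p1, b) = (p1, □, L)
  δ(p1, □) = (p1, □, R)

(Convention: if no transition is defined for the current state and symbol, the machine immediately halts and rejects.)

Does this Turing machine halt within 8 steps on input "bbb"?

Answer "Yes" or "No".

Execution trace:
Initial: [p0]bbb
Step 1: δ(p0, b) = (p1, b, R) → b[p1]bb
Step 2: δ(p1, b) = (p1, □, L) → [p1]b□b
Step 3: δ(p1, b) = (p1, □, L) → [p1]□□□b
Step 4: δ(p1, □) = (p1, □, R) → □[p1]□□b
Step 5: δ(p1, □) = (p1, □, R) → □□[p1]□b
Step 6: δ(p1, □) = (p1, □, R) → □□□[p1]b
Step 7: δ(p1, b) = (p1, □, L) → □□[p1]□□
Step 8: δ(p1, □) = (p1, □, R) → □□□[p1]□

The machine has not reached a halting state after 8 steps.
The machine did not halt within the 8-step bound.

Answer: No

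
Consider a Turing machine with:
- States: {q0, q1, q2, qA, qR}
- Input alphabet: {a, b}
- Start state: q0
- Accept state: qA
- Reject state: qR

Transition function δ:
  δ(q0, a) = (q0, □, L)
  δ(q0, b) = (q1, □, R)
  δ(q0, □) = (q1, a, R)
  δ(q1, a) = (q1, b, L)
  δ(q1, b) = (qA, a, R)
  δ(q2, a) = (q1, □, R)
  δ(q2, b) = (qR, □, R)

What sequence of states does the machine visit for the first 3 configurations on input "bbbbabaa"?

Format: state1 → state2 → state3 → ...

Execution trace:
Initial: [q0]bbbbabaa
Step 1: δ(q0, b) = (q1, □, R) → □[q1]bbbabaa
Step 2: δ(q1, b) = (qA, a, R) → □a[qA]bbabaa

The machine reaches the accept state qA and halts.

State sequence: q0 → q1 → qA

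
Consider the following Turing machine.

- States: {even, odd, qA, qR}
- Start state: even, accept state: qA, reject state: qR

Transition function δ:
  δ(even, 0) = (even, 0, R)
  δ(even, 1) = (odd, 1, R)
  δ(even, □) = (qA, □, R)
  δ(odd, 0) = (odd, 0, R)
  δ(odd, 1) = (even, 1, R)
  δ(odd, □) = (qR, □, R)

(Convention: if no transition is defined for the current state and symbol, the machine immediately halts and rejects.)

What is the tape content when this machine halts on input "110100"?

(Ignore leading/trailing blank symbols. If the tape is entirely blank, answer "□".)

Execution trace:
Initial: [even]110100
Step 1: δ(even, 1) = (odd, 1, R) → 1[odd]10100
Step 2: δ(odd, 1) = (even, 1, R) → 11[even]0100
Step 3: δ(even, 0) = (even, 0, R) → 110[even]100
Step 4: δ(even, 1) = (odd, 1, R) → 1101[odd]00
Step 5: δ(odd, 0) = (odd, 0, R) → 11010[odd]0
Step 6: δ(odd, 0) = (odd, 0, R) → 110100[odd]□
Step 7: δ(odd, □) = (qR, □, R) → 110100□[qR]□

The machine reaches the reject state qR and halts.

Final tape (ignoring leading/trailing blanks): 110100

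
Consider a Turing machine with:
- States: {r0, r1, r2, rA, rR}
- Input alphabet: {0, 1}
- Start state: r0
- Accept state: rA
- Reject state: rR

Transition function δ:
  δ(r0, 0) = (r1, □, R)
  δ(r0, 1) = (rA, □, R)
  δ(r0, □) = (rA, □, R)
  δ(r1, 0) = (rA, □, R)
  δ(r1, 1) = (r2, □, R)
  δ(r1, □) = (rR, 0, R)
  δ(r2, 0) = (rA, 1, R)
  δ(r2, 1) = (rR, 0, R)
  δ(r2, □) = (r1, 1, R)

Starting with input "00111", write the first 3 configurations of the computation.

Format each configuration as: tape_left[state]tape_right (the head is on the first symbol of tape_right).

Transitions applied:
Step 1: δ(r0, 0) = (r1, □, R)
Step 2: δ(r1, 0) = (rA, □, R)

The first 3 configurations are:
[r0]00111 ⊢ □[r1]0111 ⊢ □□[rA]111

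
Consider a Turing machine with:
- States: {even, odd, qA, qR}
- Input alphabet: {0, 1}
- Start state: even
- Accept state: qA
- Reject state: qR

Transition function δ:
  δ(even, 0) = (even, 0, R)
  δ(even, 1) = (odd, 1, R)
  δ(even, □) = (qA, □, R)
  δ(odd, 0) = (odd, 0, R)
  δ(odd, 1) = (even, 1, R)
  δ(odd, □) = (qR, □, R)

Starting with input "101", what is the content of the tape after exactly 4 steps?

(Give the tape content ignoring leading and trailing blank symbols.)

Execution trace:
Initial: [even]101
Step 1: δ(even, 1) = (odd, 1, R) → 1[odd]01
Step 2: δ(odd, 0) = (odd, 0, R) → 10[odd]1
Step 3: δ(odd, 1) = (even, 1, R) → 101[even]□
Step 4: δ(even, □) = (qA, □, R) → 101□[qA]□

The machine reaches the accept state qA and halts.

After 4 steps, the tape (ignoring leading/trailing blanks) is: 101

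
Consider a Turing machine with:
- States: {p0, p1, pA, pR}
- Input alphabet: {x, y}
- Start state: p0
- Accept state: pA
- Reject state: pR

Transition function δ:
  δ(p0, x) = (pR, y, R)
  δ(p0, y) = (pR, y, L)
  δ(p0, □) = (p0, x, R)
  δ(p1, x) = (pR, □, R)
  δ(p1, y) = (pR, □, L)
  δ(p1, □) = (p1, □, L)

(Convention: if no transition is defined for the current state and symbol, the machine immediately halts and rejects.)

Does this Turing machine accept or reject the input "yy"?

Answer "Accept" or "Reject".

Execution trace:
Initial: [p0]yy
Step 1: δ(p0, y) = (pR, y, L) → [pR]□yy

The machine reaches the reject state pR and halts.

Answer: Reject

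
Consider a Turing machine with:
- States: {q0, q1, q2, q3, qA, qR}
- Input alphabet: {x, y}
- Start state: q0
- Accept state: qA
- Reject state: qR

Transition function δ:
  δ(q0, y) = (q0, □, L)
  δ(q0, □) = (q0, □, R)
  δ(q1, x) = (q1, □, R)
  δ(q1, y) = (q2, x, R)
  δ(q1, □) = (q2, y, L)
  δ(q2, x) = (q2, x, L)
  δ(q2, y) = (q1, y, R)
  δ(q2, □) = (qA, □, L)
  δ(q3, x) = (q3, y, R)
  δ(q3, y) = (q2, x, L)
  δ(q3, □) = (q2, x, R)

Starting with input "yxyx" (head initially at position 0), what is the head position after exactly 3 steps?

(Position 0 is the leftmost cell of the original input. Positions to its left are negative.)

Execution trace (head position shown):
Step 0: [q0]yxyx  (head at position 0)
Step 1: move left → [q0]□□xyx  (head at position -1)
Step 2: move right → □[q0]□xyx  (head at position 0)
Step 3: move right → □□[q0]xyx  (head at position 1)

After 3 steps, the head is at position 1.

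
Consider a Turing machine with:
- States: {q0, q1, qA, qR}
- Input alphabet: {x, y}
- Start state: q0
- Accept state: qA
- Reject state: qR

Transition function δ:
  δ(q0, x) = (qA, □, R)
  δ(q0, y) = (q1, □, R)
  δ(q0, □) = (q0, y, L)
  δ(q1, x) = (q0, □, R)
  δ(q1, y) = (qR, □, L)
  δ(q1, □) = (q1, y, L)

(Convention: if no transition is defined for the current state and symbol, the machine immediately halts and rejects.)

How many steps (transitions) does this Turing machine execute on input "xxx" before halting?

Execution trace:
Initial: [q0]xxx
Step 1: δ(q0, x) = (qA, □, R) → □[qA]xx

The machine reaches the accept state qA and halts.

The machine executed 1 step before halting.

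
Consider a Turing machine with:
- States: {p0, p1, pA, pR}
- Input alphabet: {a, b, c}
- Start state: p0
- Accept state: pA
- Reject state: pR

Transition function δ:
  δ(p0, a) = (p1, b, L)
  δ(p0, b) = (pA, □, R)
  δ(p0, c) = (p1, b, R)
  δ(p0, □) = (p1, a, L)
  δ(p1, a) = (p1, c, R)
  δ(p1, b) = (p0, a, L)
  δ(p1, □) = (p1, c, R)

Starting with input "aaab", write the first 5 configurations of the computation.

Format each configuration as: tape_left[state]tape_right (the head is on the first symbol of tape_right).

Transitions applied:
Step 1: δ(p0, a) = (p1, b, L)
Step 2: δ(p1, □) = (p1, c, R)
Step 3: δ(p1, b) = (p0, a, L)
Step 4: δ(p0, c) = (p1, b, R)

The first 5 configurations are:
[p0]aaab ⊢ [p1]□baab ⊢ c[p1]baab ⊢ [p0]caaab ⊢ b[p1]aaab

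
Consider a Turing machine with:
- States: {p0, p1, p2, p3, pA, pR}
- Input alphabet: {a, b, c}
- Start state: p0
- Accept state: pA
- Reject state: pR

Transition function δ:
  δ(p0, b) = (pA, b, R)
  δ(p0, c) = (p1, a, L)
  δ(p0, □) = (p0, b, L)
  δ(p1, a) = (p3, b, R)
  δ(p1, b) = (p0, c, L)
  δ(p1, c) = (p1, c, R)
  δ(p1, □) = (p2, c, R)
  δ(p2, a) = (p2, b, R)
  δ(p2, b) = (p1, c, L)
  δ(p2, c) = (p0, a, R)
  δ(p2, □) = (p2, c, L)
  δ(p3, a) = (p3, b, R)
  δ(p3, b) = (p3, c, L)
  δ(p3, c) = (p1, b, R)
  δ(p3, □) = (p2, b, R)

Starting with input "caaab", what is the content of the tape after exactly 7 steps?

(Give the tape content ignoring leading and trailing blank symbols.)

Execution trace:
Initial: [p0]caaab
Step 1: δ(p0, c) = (p1, a, L) → [p1]□aaaab
Step 2: δ(p1, □) = (p2, c, R) → c[p2]aaaab
Step 3: δ(p2, a) = (p2, b, R) → cb[p2]aaab
Step 4: δ(p2, a) = (p2, b, R) → cbb[p2]aab
Step 5: δ(p2, a) = (p2, b, R) → cbbb[p2]ab
Step 6: δ(p2, a) = (p2, b, R) → cbbbb[p2]b
Step 7: δ(p2, b) = (p1, c, L) → cbbb[p1]bc

After 7 steps, the tape (ignoring leading/trailing blanks) is: cbbbbc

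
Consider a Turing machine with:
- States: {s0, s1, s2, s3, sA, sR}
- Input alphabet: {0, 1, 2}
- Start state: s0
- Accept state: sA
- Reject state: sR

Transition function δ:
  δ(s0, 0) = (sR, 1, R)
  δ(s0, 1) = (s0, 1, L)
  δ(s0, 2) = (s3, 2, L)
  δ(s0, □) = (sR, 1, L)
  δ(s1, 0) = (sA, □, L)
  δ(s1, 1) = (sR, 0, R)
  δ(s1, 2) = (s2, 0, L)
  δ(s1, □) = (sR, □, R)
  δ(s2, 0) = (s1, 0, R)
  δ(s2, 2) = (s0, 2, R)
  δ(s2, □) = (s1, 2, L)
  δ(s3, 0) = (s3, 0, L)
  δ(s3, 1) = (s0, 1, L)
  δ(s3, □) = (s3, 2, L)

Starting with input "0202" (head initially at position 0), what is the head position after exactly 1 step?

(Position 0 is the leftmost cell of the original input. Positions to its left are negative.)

Execution trace (head position shown):
Step 0: [s0]0202  (head at position 0)
Step 1: move right → 1[sR]202  (head at position 1)

After 1 step, the head is at position 1.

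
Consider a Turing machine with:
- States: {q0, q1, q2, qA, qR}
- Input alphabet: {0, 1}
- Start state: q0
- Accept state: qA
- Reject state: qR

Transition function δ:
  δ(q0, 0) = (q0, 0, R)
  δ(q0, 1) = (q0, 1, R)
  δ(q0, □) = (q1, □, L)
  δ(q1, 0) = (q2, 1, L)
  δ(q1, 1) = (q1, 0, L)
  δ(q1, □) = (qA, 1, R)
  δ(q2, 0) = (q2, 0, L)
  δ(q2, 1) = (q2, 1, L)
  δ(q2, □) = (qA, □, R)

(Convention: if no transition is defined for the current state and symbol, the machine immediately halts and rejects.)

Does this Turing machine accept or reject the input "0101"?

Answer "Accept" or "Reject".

Execution trace:
Initial: [q0]0101
Step 1: δ(q0, 0) = (q0, 0, R) → 0[q0]101
Step 2: δ(q0, 1) = (q0, 1, R) → 01[q0]01
Step 3: δ(q0, 0) = (q0, 0, R) → 010[q0]1
Step 4: δ(q0, 1) = (q0, 1, R) → 0101[q0]□
Step 5: δ(q0, □) = (q1, □, L) → 010[q1]1□
Step 6: δ(q1, 1) = (q1, 0, L) → 01[q1]00□
Step 7: δ(q1, 0) = (q2, 1, L) → 0[q2]110□
Step 8: δ(q2, 1) = (q2, 1, L) → [q2]0110□
Step 9: δ(q2, 0) = (q2, 0, L) → [q2]□0110□
Step 10: δ(q2, □) = (qA, □, R) → □[qA]0110□

The machine reaches the accept state qA and halts.

Answer: Accept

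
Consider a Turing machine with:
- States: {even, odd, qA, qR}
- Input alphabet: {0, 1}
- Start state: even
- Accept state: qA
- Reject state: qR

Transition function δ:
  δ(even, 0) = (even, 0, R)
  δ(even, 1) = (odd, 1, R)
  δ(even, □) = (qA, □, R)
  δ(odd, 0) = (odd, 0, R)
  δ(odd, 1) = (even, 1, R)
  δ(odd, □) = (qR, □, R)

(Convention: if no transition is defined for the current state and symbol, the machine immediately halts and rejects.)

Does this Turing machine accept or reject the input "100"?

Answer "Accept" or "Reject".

Execution trace:
Initial: [even]100
Step 1: δ(even, 1) = (odd, 1, R) → 1[odd]00
Step 2: δ(odd, 0) = (odd, 0, R) → 10[odd]0
Step 3: δ(odd, 0) = (odd, 0, R) → 100[odd]□
Step 4: δ(odd, □) = (qR, □, R) → 100□[qR]□

The machine reaches the reject state qR and halts.

Answer: Reject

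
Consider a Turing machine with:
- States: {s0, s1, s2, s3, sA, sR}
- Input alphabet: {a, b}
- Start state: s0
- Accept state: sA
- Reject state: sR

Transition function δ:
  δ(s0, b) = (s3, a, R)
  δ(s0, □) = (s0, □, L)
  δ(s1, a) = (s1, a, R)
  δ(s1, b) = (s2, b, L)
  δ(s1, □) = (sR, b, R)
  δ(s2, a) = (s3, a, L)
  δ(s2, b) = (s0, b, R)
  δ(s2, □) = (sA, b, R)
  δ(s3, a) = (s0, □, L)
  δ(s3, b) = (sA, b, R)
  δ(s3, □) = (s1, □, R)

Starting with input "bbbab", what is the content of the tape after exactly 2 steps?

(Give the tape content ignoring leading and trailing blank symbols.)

Execution trace:
Initial: [s0]bbbab
Step 1: δ(s0, b) = (s3, a, R) → a[s3]bbab
Step 2: δ(s3, b) = (sA, b, R) → ab[sA]bab

The machine reaches the accept state sA and halts.

After 2 steps, the tape (ignoring leading/trailing blanks) is: abbab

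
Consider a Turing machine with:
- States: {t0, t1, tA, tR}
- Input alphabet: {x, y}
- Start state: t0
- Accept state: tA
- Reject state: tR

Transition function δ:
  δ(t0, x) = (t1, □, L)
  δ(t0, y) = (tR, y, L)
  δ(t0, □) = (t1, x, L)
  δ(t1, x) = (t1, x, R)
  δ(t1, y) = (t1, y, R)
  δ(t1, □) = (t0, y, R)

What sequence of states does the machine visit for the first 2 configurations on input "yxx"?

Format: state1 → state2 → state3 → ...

Execution trace:
Initial: [t0]yxx
Step 1: δ(t0, y) = (tR, y, L) → [tR]□yxx

The machine reaches the reject state tR and halts.

State sequence: t0 → tR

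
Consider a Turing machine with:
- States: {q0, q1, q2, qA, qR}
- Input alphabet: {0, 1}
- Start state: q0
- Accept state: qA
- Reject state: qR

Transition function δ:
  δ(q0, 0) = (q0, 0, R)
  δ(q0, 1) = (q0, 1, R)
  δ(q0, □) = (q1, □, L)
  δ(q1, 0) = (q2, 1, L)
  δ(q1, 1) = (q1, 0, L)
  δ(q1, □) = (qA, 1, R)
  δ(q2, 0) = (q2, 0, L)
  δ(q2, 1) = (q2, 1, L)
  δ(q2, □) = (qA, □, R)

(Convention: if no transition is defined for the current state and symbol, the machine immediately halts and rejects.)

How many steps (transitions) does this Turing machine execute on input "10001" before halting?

Execution trace:
Initial: [q0]10001
Step 1: δ(q0, 1) = (q0, 1, R) → 1[q0]0001
Step 2: δ(q0, 0) = (q0, 0, R) → 10[q0]001
Step 3: δ(q0, 0) = (q0, 0, R) → 100[q0]01
Step 4: δ(q0, 0) = (q0, 0, R) → 1000[q0]1
Step 5: δ(q0, 1) = (q0, 1, R) → 10001[q0]□
Step 6: δ(q0, □) = (q1, □, L) → 1000[q1]1□
Step 7: δ(q1, 1) = (q1, 0, L) → 100[q1]00□
Step 8: δ(q1, 0) = (q2, 1, L) → 10[q2]010□
Step 9: δ(q2, 0) = (q2, 0, L) → 1[q2]0010□
Step 10: δ(q2, 0) = (q2, 0, L) → [q2]10010□
Step 11: δ(q2, 1) = (q2, 1, L) → [q2]□10010□
Step 12: δ(q2, □) = (qA, □, R) → □[qA]10010□

The machine reaches the accept state qA and halts.

The machine executed 12 steps before halting.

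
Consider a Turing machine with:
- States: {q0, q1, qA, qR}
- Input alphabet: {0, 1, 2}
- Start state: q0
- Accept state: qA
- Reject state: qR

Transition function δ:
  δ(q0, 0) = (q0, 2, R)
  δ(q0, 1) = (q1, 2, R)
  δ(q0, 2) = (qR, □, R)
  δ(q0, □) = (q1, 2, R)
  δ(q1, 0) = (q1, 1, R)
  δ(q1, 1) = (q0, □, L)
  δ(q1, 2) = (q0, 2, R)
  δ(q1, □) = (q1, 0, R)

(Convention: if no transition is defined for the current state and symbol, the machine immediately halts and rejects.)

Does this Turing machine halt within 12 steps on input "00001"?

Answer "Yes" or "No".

Execution trace:
Initial: [q0]00001
Step 1: δ(q0, 0) = (q0, 2, R) → 2[q0]0001
Step 2: δ(q0, 0) = (q0, 2, R) → 22[q0]001
Step 3: δ(q0, 0) = (q0, 2, R) → 222[q0]01
Step 4: δ(q0, 0) = (q0, 2, R) → 2222[q0]1
Step 5: δ(q0, 1) = (q1, 2, R) → 22222[q1]□
Step 6: δ(q1, □) = (q1, 0, R) → 222220[q1]□
Step 7: δ(q1, □) = (q1, 0, R) → 2222200[q1]□
Step 8: δ(q1, □) = (q1, 0, R) → 22222000[q1]□
Step 9: δ(q1, □) = (q1, 0, R) → 222220000[q1]□
Step 10: δ(q1, □) = (q1, 0, R) → 2222200000[q1]□
Step 11: δ(q1, □) = (q1, 0, R) → 22222000000[q1]□
Step 12: δ(q1, □) = (q1, 0, R) → 222220000000[q1]□

The machine has not reached a halting state after 12 steps.
The machine did not halt within the 12-step bound.

Answer: No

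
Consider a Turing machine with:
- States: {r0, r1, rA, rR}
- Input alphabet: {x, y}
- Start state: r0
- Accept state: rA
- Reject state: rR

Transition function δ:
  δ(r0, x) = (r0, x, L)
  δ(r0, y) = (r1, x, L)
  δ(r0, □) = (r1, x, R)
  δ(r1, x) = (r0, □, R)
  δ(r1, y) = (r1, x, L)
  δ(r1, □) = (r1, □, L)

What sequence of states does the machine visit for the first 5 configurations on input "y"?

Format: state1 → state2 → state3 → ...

Execution trace:
Initial: [r0]y
Step 1: δ(r0, y) = (r1, x, L) → [r1]□x
Step 2: δ(r1, □) = (r1, □, L) → [r1]□□x
Step 3: δ(r1, □) = (r1, □, L) → [r1]□□□x
Step 4: δ(r1, □) = (r1, □, L) → [r1]□□□□x

State sequence: r0 → r1 → r1 → r1 → r1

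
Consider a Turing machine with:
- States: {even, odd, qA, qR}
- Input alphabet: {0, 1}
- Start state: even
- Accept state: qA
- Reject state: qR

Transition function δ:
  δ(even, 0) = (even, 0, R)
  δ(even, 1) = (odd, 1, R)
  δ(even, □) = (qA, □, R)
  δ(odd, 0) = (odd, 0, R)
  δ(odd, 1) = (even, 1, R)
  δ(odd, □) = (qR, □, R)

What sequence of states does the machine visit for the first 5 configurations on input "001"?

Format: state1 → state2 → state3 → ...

Execution trace:
Initial: [even]001
Step 1: δ(even, 0) = (even, 0, R) → 0[even]01
Step 2: δ(even, 0) = (even, 0, R) → 00[even]1
Step 3: δ(even, 1) = (odd, 1, R) → 001[odd]□
Step 4: δ(odd, □) = (qR, □, R) → 001□[qR]□

The machine reaches the reject state qR and halts.

State sequence: even → even → even → odd → qR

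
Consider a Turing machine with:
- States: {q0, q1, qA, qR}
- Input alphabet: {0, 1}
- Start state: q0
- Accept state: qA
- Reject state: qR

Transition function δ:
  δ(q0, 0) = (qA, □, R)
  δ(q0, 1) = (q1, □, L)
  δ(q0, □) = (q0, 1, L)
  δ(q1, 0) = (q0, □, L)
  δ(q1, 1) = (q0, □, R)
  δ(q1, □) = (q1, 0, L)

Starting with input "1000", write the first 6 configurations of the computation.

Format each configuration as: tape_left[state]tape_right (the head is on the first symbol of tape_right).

Transitions applied:
Step 1: δ(q0, 1) = (q1, □, L)
Step 2: δ(q1, □) = (q1, 0, L)
Step 3: δ(q1, □) = (q1, 0, L)
Step 4: δ(q1, □) = (q1, 0, L)
Step 5: δ(q1, □) = (q1, 0, L)

The first 6 configurations are:
[q0]1000 ⊢ [q1]□□000 ⊢ [q1]□0□000 ⊢ [q1]□00□000 ⊢ [q1]□000□000 ⊢ [q1]□0000□000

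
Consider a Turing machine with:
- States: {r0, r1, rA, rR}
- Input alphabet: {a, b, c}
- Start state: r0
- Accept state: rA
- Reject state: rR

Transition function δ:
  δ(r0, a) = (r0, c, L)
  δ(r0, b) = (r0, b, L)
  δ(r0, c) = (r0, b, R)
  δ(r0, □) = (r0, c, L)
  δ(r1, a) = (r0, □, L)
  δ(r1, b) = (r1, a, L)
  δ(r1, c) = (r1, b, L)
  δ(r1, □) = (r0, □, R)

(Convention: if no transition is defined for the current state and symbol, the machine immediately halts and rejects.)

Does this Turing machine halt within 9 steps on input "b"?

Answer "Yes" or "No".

Execution trace:
Initial: [r0]b
Step 1: δ(r0, b) = (r0, b, L) → [r0]□b
Step 2: δ(r0, □) = (r0, c, L) → [r0]□cb
Step 3: δ(r0, □) = (r0, c, L) → [r0]□ccb
Step 4: δ(r0, □) = (r0, c, L) → [r0]□cccb
Step 5: δ(r0, □) = (r0, c, L) → [r0]□ccccb
Step 6: δ(r0, □) = (r0, c, L) → [r0]□cccccb
Step 7: δ(r0, □) = (r0, c, L) → [r0]□ccccccb
Step 8: δ(r0, □) = (r0, c, L) → [r0]□cccccccb
Step 9: δ(r0, □) = (r0, c, L) → [r0]□ccccccccb

The machine has not reached a halting state after 9 steps.
The machine did not halt within the 9-step bound.

Answer: No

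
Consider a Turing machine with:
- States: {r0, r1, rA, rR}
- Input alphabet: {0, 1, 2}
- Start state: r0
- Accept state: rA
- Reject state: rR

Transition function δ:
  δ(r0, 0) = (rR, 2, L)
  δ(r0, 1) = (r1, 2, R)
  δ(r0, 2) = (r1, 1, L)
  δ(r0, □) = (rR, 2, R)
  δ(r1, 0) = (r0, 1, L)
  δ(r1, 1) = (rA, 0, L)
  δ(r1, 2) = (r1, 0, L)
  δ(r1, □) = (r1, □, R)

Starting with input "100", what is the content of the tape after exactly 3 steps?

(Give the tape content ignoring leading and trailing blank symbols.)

Execution trace:
Initial: [r0]100
Step 1: δ(r0, 1) = (r1, 2, R) → 2[r1]00
Step 2: δ(r1, 0) = (r0, 1, L) → [r0]210
Step 3: δ(r0, 2) = (r1, 1, L) → [r1]□110

After 3 steps, the tape (ignoring leading/trailing blanks) is: 110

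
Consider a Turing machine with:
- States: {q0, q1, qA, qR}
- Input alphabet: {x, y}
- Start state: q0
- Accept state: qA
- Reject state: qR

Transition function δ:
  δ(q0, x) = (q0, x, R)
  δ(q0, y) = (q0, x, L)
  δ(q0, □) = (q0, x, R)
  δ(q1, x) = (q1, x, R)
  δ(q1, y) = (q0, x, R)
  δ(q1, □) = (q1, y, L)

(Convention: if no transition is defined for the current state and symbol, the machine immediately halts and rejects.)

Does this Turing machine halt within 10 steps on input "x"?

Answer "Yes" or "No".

Execution trace:
Initial: [q0]x
Step 1: δ(q0, x) = (q0, x, R) → x[q0]□
Step 2: δ(q0, □) = (q0, x, R) → xx[q0]□
Step 3: δ(q0, □) = (q0, x, R) → xxx[q0]□
Step 4: δ(q0, □) = (q0, x, R) → xxxx[q0]□
Step 5: δ(q0, □) = (q0, x, R) → xxxxx[q0]□
Step 6: δ(q0, □) = (q0, x, R) → xxxxxx[q0]□
Step 7: δ(q0, □) = (q0, x, R) → xxxxxxx[q0]□
Step 8: δ(q0, □) = (q0, x, R) → xxxxxxxx[q0]□
Step 9: δ(q0, □) = (q0, x, R) → xxxxxxxxx[q0]□
Step 10: δ(q0, □) = (q0, x, R) → xxxxxxxxxx[q0]□

The machine has not reached a halting state after 10 steps.
The machine did not halt within the 10-step bound.

Answer: No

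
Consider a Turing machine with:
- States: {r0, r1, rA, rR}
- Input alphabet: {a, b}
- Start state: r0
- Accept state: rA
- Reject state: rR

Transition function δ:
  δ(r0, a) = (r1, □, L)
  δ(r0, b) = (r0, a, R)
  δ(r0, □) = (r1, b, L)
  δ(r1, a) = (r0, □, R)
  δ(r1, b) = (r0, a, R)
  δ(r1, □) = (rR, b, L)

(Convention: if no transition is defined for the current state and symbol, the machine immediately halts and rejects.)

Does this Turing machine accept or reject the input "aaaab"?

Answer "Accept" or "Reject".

Execution trace:
Initial: [r0]aaaab
Step 1: δ(r0, a) = (r1, □, L) → [r1]□□aaab
Step 2: δ(r1, □) = (rR, b, L) → [rR]□b□aaab

The machine reaches the reject state rR and halts.

Answer: Reject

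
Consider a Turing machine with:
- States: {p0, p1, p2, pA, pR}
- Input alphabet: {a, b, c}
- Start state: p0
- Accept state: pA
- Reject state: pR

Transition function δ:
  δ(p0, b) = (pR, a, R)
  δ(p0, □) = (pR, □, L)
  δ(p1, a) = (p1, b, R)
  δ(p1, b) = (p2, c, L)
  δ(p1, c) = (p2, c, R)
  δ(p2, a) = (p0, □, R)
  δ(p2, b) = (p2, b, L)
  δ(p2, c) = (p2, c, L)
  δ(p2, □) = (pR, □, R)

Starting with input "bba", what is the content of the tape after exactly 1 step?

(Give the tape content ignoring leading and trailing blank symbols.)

Execution trace:
Initial: [p0]bba
Step 1: δ(p0, b) = (pR, a, R) → a[pR]ba

The machine reaches the reject state pR and halts.

After 1 step, the tape (ignoring leading/trailing blanks) is: aba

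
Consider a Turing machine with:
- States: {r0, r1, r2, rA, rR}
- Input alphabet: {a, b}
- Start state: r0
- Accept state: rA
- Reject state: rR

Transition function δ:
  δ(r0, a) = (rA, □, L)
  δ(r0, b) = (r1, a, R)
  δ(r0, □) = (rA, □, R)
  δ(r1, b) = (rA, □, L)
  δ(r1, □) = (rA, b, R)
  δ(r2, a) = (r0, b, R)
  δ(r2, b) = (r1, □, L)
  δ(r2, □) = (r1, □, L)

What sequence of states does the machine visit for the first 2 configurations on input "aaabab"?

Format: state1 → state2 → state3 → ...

Execution trace:
Initial: [r0]aaabab
Step 1: δ(r0, a) = (rA, □, L) → [rA]□□aabab

The machine reaches the accept state rA and halts.

State sequence: r0 → rA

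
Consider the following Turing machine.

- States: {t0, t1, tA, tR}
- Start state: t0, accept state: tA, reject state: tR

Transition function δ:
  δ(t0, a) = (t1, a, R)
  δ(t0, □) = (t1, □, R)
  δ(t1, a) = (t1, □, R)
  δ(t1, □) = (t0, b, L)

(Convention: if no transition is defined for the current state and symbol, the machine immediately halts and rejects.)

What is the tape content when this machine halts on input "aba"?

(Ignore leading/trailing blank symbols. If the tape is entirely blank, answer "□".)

Execution trace:
Initial: [t0]aba
Step 1: δ(t0, a) = (t1, a, R) → a[t1]ba

No transition is defined for δ(t1, b). By convention the machine halts and rejects.

Final tape (ignoring leading/trailing blanks): aba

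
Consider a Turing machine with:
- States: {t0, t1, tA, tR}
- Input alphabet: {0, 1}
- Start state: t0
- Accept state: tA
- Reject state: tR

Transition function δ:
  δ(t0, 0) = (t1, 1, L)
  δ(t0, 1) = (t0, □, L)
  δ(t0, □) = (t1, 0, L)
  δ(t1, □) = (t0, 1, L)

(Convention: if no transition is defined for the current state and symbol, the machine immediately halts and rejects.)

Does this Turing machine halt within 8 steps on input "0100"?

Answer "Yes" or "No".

Execution trace:
Initial: [t0]0100
Step 1: δ(t0, 0) = (t1, 1, L) → [t1]□1100
Step 2: δ(t1, □) = (t0, 1, L) → [t0]□11100
Step 3: δ(t0, □) = (t1, 0, L) → [t1]□011100
Step 4: δ(t1, □) = (t0, 1, L) → [t0]□1011100
Step 5: δ(t0, □) = (t1, 0, L) → [t1]□01011100
Step 6: δ(t1, □) = (t0, 1, L) → [t0]□101011100
Step 7: δ(t0, □) = (t1, 0, L) → [t1]□0101011100
Step 8: δ(t1, □) = (t0, 1, L) → [t0]□10101011100

The machine has not reached a halting state after 8 steps.
The machine did not halt within the 8-step bound.

Answer: No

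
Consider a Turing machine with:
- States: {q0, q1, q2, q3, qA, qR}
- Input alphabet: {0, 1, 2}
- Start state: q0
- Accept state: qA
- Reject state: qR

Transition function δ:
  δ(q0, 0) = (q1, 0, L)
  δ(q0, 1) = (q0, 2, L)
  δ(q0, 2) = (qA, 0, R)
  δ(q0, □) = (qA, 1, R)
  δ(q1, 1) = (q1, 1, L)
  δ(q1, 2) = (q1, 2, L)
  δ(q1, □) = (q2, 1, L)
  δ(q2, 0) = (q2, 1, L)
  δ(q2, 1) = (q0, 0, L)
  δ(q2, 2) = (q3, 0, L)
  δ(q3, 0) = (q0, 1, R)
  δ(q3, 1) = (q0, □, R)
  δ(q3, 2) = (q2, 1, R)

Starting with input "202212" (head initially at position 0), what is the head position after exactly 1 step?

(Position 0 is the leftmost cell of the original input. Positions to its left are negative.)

Execution trace (head position shown):
Step 0: [q0]202212  (head at position 0)
Step 1: move right → 0[qA]02212  (head at position 1)

After 1 step, the head is at position 1.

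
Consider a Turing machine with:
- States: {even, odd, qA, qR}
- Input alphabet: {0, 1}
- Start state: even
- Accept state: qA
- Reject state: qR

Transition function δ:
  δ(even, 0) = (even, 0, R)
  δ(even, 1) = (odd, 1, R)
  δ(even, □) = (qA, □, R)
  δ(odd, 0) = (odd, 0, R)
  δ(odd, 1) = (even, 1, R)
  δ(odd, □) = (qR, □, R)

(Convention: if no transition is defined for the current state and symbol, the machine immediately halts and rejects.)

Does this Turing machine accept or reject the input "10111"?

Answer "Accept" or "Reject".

Execution trace:
Initial: [even]10111
Step 1: δ(even, 1) = (odd, 1, R) → 1[odd]0111
Step 2: δ(odd, 0) = (odd, 0, R) → 10[odd]111
Step 3: δ(odd, 1) = (even, 1, R) → 101[even]11
Step 4: δ(even, 1) = (odd, 1, R) → 1011[odd]1
Step 5: δ(odd, 1) = (even, 1, R) → 10111[even]□
Step 6: δ(even, □) = (qA, □, R) → 10111□[qA]□

The machine reaches the accept state qA and halts.

Answer: Accept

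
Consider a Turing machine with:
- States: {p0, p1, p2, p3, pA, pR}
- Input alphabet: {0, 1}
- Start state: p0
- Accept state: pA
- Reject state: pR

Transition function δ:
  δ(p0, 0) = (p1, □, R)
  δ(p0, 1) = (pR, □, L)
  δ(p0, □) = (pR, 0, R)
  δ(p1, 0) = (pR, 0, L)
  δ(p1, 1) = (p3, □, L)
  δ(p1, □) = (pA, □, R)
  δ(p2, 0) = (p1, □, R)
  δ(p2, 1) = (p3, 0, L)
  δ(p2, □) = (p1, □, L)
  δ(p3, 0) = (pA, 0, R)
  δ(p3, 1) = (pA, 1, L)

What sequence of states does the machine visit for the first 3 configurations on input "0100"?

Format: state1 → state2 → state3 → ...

Execution trace:
Initial: [p0]0100
Step 1: δ(p0, 0) = (p1, □, R) → □[p1]100
Step 2: δ(p1, 1) = (p3, □, L) → [p3]□□00

No transition is defined for δ(p3, □). By convention the machine halts and rejects.

State sequence: p0 → p1 → p3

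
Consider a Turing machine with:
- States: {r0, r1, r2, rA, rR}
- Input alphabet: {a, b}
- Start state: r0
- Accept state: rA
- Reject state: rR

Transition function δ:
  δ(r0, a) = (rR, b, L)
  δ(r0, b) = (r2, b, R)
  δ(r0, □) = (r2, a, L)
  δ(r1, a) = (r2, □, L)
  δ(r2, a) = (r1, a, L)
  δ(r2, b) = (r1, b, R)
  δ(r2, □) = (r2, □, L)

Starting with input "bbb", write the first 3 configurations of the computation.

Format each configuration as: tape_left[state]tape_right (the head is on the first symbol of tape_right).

Transitions applied:
Step 1: δ(r0, b) = (r2, b, R)
Step 2: δ(r2, b) = (r1, b, R)

The first 3 configurations are:
[r0]bbb ⊢ b[r2]bb ⊢ bb[r1]b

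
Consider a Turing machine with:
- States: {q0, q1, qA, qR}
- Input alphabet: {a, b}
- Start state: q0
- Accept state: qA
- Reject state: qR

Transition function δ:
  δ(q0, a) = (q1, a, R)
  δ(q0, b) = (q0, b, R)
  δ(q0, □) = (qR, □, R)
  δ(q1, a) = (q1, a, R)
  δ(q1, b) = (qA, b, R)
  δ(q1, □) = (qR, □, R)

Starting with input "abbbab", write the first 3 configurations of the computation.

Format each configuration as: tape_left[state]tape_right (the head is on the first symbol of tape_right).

Transitions applied:
Step 1: δ(q0, a) = (q1, a, R)
Step 2: δ(q1, b) = (qA, b, R)

The first 3 configurations are:
[q0]abbbab ⊢ a[q1]bbbab ⊢ ab[qA]bbab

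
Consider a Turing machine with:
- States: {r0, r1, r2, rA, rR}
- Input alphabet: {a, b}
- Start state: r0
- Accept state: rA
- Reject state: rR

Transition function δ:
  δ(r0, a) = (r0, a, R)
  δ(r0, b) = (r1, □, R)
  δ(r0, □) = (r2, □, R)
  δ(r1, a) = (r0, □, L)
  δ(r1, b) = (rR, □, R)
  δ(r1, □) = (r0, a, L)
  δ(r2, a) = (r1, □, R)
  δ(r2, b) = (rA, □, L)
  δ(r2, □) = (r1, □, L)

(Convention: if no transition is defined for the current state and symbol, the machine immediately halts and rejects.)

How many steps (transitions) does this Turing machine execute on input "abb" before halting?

Execution trace:
Initial: [r0]abb
Step 1: δ(r0, a) = (r0, a, R) → a[r0]bb
Step 2: δ(r0, b) = (r1, □, R) → a□[r1]b
Step 3: δ(r1, b) = (rR, □, R) → a□□[rR]□

The machine reaches the reject state rR and halts.

The machine executed 3 steps before halting.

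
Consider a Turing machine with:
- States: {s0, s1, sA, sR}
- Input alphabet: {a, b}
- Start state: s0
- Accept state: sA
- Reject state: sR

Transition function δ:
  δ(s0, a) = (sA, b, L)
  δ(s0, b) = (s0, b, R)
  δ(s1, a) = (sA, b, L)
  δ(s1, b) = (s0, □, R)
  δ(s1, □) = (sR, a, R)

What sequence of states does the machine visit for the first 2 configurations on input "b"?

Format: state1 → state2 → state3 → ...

Execution trace:
Initial: [s0]b
Step 1: δ(s0, b) = (s0, b, R) → b[s0]□

No transition is defined for δ(s0, □). By convention the machine halts and rejects.

State sequence: s0 → s0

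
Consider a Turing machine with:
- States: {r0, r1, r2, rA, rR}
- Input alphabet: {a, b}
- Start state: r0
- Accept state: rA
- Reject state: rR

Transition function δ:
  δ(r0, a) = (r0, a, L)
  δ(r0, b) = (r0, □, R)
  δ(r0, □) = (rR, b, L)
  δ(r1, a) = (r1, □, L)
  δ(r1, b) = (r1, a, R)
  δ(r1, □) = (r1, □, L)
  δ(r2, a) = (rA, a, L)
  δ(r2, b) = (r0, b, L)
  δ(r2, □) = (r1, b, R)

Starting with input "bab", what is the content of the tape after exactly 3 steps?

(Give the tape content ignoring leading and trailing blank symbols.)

Execution trace:
Initial: [r0]bab
Step 1: δ(r0, b) = (r0, □, R) → □[r0]ab
Step 2: δ(r0, a) = (r0, a, L) → [r0]□ab
Step 3: δ(r0, □) = (rR, b, L) → [rR]□bab

The machine reaches the reject state rR and halts.

After 3 steps, the tape (ignoring leading/trailing blanks) is: bab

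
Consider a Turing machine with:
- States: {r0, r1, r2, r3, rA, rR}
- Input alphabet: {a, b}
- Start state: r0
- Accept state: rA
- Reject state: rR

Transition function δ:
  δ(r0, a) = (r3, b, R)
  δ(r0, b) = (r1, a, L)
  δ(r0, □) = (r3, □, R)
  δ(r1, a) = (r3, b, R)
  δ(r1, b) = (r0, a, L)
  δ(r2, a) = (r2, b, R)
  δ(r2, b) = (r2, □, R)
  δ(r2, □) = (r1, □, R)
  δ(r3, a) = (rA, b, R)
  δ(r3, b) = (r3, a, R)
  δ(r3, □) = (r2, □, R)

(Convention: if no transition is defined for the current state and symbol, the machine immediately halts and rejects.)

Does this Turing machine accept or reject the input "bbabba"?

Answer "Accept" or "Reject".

Execution trace:
Initial: [r0]bbabba
Step 1: δ(r0, b) = (r1, a, L) → [r1]□ababba

No transition is defined for δ(r1, □). By convention the machine halts and rejects.

Answer: Reject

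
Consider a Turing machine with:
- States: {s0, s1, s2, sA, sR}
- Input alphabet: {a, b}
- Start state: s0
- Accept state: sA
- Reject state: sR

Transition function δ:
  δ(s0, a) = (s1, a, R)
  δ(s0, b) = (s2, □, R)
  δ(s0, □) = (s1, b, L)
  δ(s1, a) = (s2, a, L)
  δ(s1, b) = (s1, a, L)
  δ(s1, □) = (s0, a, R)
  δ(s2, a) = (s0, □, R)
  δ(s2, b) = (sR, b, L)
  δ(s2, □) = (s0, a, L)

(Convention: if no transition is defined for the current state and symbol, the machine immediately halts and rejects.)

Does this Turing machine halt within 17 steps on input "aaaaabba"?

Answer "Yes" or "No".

Execution trace:
Initial: [s0]aaaaabba
Step 1: δ(s0, a) = (s1, a, R) → a[s1]aaaabba
Step 2: δ(s1, a) = (s2, a, L) → [s2]aaaaabba
Step 3: δ(s2, a) = (s0, □, R) → □[s0]aaaabba
Step 4: δ(s0, a) = (s1, a, R) → □a[s1]aaabba
Step 5: δ(s1, a) = (s2, a, L) → □[s2]aaaabba
Step 6: δ(s2, a) = (s0, □, R) → □□[s0]aaabba
Step 7: δ(s0, a) = (s1, a, R) → □□a[s1]aabba
Step 8: δ(s1, a) = (s2, a, L) → □□[s2]aaabba
Step 9: δ(s2, a) = (s0, □, R) → □□□[s0]aabba
Step 10: δ(s0, a) = (s1, a, R) → □□□a[s1]abba
Step 11: δ(s1, a) = (s2, a, L) → □□□[s2]aabba
Step 12: δ(s2, a) = (s0, □, R) → □□□□[s0]abba
Step 13: δ(s0, a) = (s1, a, R) → □□□□a[s1]bba
Step 14: δ(s1, b) = (s1, a, L) → □□□□[s1]aaba
Step 15: δ(s1, a) = (s2, a, L) → □□□[s2]□aaba
Step 16: δ(s2, □) = (s0, a, L) → □□[s0]□aaaba
Step 17: δ(s0, □) = (s1, b, L) → □[s1]□baaaba

The machine has not reached a halting state after 17 steps.
The machine did not halt within the 17-step bound.

Answer: No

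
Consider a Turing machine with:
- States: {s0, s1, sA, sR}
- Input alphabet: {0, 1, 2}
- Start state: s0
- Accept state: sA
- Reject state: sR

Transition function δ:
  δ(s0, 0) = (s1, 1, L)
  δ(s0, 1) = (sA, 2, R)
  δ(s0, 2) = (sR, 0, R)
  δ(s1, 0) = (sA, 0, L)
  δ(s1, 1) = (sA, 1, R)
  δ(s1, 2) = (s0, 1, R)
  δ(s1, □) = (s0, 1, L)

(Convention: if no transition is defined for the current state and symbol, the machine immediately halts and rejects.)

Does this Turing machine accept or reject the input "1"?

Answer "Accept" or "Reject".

Execution trace:
Initial: [s0]1
Step 1: δ(s0, 1) = (sA, 2, R) → 2[sA]□

The machine reaches the accept state sA and halts.

Answer: Accept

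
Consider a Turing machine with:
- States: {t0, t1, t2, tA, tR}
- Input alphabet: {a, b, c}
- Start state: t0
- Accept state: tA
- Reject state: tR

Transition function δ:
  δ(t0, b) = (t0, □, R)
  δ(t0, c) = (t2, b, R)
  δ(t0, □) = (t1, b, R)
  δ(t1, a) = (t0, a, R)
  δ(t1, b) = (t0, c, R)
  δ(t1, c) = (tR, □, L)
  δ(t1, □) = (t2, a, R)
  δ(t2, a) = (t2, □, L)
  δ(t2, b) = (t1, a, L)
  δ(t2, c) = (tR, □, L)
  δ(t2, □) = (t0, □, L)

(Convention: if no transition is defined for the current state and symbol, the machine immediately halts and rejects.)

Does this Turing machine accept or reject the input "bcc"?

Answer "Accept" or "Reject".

Execution trace:
Initial: [t0]bcc
Step 1: δ(t0, b) = (t0, □, R) → □[t0]cc
Step 2: δ(t0, c) = (t2, b, R) → □b[t2]c
Step 3: δ(t2, c) = (tR, □, L) → □[tR]b□

The machine reaches the reject state tR and halts.

Answer: Reject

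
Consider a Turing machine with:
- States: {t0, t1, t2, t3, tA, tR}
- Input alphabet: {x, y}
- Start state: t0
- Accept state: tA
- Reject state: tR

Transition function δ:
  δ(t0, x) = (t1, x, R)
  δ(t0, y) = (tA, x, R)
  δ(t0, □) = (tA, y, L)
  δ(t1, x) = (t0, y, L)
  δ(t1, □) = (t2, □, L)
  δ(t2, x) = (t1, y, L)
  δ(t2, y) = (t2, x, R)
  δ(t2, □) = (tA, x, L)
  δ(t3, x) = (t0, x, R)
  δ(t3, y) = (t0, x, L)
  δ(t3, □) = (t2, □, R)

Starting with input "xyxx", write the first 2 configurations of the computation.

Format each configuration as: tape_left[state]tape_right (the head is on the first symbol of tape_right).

Transitions applied:
Step 1: δ(t0, x) = (t1, x, R)

The first 2 configurations are:
[t0]xyxx ⊢ x[t1]yxx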